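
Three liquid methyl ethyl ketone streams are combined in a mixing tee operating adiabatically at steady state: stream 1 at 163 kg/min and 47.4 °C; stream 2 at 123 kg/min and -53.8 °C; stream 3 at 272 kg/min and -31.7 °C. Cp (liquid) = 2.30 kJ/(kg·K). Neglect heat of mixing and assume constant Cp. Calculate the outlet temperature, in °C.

No heat crosses the boundary, so H_out = H_in.
T_out = Σ ṁᵢCp,ᵢTᵢ / Σ ṁᵢCp,ᵢ
      = -17281 / 1283.4 = -13.465 °C

T_out = -13.5 °C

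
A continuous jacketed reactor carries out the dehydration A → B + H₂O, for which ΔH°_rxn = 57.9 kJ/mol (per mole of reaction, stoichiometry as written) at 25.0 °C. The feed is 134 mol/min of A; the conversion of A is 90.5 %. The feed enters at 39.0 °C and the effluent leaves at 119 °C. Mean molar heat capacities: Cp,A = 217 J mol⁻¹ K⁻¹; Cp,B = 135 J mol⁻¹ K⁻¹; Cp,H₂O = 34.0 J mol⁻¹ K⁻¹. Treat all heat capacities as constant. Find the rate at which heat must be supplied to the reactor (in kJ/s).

Extent of reaction ξ = 0.905 × 134 = 121.27 mol/min
Reaction term: ξ·ΔH°_rxn = 121.27 × 57.9 = 7021.5 kJ/min
Sensible, feed 39.0→25 °C: -407.09 kJ/min
Outlet flows (mol/min): A 12.73, B 121.27, H₂O 121.27
Sensible, products 25→119 °C: 2186.2 kJ/min
Q = ΔH = 8800.6 kJ/min = 146.68 kW
Heat supplied = 146.68 kJ/s

Q_in = 147 kJ/s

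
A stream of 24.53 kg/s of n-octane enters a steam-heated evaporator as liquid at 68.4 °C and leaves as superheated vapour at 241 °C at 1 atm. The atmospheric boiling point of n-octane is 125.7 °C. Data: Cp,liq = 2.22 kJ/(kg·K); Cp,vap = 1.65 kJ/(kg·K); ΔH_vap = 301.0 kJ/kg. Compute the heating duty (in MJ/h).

Q = 54600 MJ/h

liquid 68.4→125.7 °C: 127.21 kJ/kg
vaporisation at 125.7 °C: 301 kJ/kg
vapour 125.7→241 °C: 190.24 kJ/kg
Δh = 127.21 + 301 + 190.24 = 618.45 kJ/kg
Q = ṁ·Δh = 24.53 kg/s × 618.45 kJ/kg = 15171 kJ/s
|Q| = 15171 kW = 54614 MJ/h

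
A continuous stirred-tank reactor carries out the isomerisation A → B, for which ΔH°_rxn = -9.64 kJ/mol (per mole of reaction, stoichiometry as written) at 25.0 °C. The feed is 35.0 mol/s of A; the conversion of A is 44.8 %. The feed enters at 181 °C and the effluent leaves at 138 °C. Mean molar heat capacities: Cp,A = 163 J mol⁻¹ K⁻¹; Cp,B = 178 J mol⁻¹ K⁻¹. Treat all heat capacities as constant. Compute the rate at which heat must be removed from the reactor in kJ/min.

Extent of reaction ξ = 0.448 × 35.0 = 15.68 mol/s
Reaction term: ξ·ΔH°_rxn = 15.68 × -9.64 = -151.16 kJ/s
Sensible, feed 181→25 °C: -889.98 kJ/s
Outlet flows (mol/s): A 19.32, B 15.68
Sensible, products 25→138 °C: 671.24 kJ/s
Q = ΔH = -369.89 kJ/s = -369.89 kW
Heat removed = 22194 kJ/min

Q_out = 22200 kJ/min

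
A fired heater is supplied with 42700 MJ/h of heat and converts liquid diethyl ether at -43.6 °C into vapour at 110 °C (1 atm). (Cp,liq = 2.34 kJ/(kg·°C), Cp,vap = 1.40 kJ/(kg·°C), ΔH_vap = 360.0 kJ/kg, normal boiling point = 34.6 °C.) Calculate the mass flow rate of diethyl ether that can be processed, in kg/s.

Δh = 2.34×(34.6−-43.6) + 360.0 + 1.40×(110−34.6) = 648.55 kJ/kg
Q = 42700 MJ/h = 11861 kJ/s = 11861 kJ/s
ṁ = Q/Δh = 11861 / 648.55 = 18.289 kg/s

ṁ = 18.3 kg/s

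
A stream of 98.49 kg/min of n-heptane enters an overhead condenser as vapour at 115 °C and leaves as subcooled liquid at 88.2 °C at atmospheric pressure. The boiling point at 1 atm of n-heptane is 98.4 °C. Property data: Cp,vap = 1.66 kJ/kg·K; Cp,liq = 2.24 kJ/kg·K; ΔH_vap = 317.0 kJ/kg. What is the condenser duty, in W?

Q_c = 603000 W

vapour 115→98.4 °C: -27.556 kJ/kg
condensation at 98.4 °C: -317 kJ/kg
liquid 98.4→88.2 °C: -22.848 kJ/kg
Δh = -27.556 + -317 + -22.848 = -367.4 kJ/kg
Q = ṁ·Δh = 98.49 kg/min × -367.4 kJ/kg = -36186 kJ/min
|Q| = 603.09 kW = 603090 W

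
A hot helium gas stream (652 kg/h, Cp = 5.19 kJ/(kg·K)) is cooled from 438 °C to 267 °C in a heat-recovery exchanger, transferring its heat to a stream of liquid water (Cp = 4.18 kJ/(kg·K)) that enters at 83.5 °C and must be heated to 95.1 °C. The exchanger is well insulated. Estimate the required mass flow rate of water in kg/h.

Heat released by hot stream: Q = 652 × 5.19 × (438 − 267) = 578640 kJ/h
Energy balance on cold side (adiabatic exchanger): Q = ṁ_c·Cp_c·(T_c,out − T_c,in)
ṁ_c = 578640 / [4.18 × (95.1 − 83.5)] = 11934 kg/h

ṁ_c = 11900 kg/h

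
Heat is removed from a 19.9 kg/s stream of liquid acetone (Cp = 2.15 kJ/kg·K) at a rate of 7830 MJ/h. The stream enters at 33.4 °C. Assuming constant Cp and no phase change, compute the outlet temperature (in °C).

Q = 7830 MJ/h = 2175 kJ/s
ΔT = Q/(ṁ·Cp) = 2175/(19.9×2.15) = 50.836 K
T_out = 33.4 − 50.836 = -17.436 °C

T_out = -17.4 °C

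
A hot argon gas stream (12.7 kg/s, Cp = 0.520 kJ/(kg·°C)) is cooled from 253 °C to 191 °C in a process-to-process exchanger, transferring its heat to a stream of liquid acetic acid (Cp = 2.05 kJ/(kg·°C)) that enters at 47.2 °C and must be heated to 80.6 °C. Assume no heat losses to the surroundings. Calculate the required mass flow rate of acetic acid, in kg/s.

Heat released by hot stream: Q = 12.7 × 0.520 × (253 − 191) = 409.45 kJ/s
Energy balance on cold side (adiabatic exchanger): Q = ṁ_c·Cp_c·(T_c,out − T_c,in)
ṁ_c = 409.45 / [2.05 × (80.6 − 47.2)] = 5.98 kg/s

ṁ_c = 5.98 kg/s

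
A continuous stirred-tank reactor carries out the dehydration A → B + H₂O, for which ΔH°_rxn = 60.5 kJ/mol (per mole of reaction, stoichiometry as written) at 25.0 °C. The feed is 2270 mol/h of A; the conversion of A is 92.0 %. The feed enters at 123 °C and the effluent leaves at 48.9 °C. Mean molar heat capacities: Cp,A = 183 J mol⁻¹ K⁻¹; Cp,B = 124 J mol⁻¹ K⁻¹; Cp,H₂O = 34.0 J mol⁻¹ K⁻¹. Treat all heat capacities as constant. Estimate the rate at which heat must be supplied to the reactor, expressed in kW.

Q_in = 26.2 kW

Extent of reaction ξ = 0.920 × 2270 = 2088.4 mol/h
Reaction term: ξ·ΔH°_rxn = 2088.4 × 60.5 = 126350 kJ/h
Sensible, feed 123→25 °C: -40710 kJ/h
Outlet flows (mol/h): A 181.6, B 2088.4, H₂O 2088.4
Sensible, products 25→48.9 °C: 8680.5 kJ/h
Q = ΔH = 94319 kJ/h = 26.2 kW
Heat supplied = 26.2 kW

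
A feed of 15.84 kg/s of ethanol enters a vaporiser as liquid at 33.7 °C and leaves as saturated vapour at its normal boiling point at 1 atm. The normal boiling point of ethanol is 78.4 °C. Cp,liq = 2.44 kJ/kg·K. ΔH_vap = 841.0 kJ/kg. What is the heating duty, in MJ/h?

Q = 54200 MJ/h

liquid 33.7→78.4 °C: 109.07 kJ/kg
vaporisation at 78.4 °C: 841 kJ/kg
Δh = 109.07 + 841 = 950.07 kJ/kg
Q = ṁ·Δh = 15.84 kg/s × 950.07 kJ/kg = 15049 kJ/s
|Q| = 15049 kW = 54177 MJ/h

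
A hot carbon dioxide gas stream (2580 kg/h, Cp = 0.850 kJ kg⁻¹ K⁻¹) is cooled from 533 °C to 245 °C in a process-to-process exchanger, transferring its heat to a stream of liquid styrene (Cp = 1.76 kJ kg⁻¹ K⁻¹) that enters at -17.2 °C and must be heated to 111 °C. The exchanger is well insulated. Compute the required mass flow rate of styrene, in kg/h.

Heat released by hot stream: Q = 2580 × 0.850 × (533 − 245) = 631580 kJ/h
Energy balance on cold side (adiabatic exchanger): Q = ṁ_c·Cp_c·(T_c,out − T_c,in)
ṁ_c = 631580 / [1.76 × (111 − -17.2)] = 2799.2 kg/h

ṁ_c = 2800 kg/h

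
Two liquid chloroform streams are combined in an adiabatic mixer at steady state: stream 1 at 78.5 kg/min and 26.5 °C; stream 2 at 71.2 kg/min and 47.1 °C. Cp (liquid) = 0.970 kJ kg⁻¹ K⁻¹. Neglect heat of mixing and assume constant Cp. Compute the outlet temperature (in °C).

T_out = 36.3 °C

No heat crosses the boundary, so H_out = H_in.
T_out = Σ ṁᵢCp,ᵢTᵢ / Σ ṁᵢCp,ᵢ
      = 5270.8 / 145.21 = 36.298 °C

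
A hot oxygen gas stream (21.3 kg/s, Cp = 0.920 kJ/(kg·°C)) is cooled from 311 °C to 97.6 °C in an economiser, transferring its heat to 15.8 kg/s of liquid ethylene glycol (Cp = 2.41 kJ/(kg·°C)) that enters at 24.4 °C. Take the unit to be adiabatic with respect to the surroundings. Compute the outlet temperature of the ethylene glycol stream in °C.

Heat released by hot stream: Q = 21.3 × 0.920 × (311 − 97.6) = 4181.8 kJ/s
Energy balance on cold side (adiabatic exchanger): Q = ṁ_c·Cp_c·(T_c,out − T_c,in)
T_c,out = 24.4 + 4181.8/(15.8 × 2.41) = 134.22 °C

T_c,out = 134 °C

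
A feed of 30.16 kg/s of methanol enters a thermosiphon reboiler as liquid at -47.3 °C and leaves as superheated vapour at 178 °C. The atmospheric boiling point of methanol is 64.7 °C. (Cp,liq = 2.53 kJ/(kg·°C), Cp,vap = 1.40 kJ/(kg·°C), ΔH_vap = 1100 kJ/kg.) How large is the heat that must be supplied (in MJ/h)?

Q = 167000 MJ/h

liquid -47.3→64.7 °C: 283.36 kJ/kg
vaporisation at 64.7 °C: 1100 kJ/kg
vapour 64.7→178 °C: 158.62 kJ/kg
Δh = 283.36 + 1100 + 158.62 = 1542 kJ/kg
Q = ṁ·Δh = 30.16 kg/s × 1542 kJ/kg = 46506 kJ/s
|Q| = 46506 kW = 167420 MJ/h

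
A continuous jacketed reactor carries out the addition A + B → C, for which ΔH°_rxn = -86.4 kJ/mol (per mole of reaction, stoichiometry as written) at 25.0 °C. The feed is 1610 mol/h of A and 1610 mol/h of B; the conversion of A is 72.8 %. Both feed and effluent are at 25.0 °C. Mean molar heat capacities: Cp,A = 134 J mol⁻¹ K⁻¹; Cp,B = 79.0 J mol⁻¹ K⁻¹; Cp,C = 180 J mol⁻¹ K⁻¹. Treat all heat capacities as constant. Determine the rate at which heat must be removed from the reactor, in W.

Extent of reaction ξ = 0.728 × 1610 = 1172.1 mol/h
Reaction term: ξ·ΔH°_rxn = 1172.1 × -86.4 = -101270 kJ/h
Q = ΔH = -101270 kJ/h = -28.13 kW
Heat removed = 28130 W

Q_out = 28100 W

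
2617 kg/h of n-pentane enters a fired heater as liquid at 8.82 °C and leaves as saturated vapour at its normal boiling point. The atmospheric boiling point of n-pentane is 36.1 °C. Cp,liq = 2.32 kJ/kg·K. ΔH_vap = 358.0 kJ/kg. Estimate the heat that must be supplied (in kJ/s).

liquid 8.82→36.1 °C: 63.29 kJ/kg
vaporisation at 36.1 °C: 358 kJ/kg
Δh = 63.29 + 358 = 421.29 kJ/kg
Q = ṁ·Δh = 2617 kg/h × 421.29 kJ/kg = 1.1025e+06 kJ/h
|Q| = 306.25 kW

Q = 306 kJ/s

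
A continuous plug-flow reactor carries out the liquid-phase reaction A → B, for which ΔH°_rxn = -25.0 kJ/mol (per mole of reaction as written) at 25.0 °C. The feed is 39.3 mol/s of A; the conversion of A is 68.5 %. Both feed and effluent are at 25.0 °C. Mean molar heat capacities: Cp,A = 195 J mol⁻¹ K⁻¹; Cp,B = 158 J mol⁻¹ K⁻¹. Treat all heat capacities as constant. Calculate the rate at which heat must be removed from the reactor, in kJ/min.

Q_out = 40400 kJ/min

Extent of reaction ξ = 0.685 × 39.3 = 26.921 mol/s
Reaction term: ξ·ΔH°_rxn = 26.921 × -25.0 = -673.01 kJ/s
Q = ΔH = -673.01 kJ/s = -673.01 kW
Heat removed = 40381 kJ/min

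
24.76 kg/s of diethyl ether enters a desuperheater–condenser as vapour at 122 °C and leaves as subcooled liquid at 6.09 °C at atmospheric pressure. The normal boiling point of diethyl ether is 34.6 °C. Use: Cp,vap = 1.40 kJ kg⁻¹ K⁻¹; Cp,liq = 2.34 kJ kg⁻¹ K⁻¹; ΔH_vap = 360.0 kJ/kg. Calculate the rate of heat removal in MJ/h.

Q_c = 48900 MJ/h

vapour 122→34.6 °C: -122.36 kJ/kg
condensation at 34.6 °C: -360 kJ/kg
liquid 34.6→6.09 °C: -66.713 kJ/kg
Δh = -122.36 + -360 + -66.713 = -549.07 kJ/kg
Q = ṁ·Δh = 24.76 kg/s × -549.07 kJ/kg = -13595 kJ/s
|Q| = 13595 kW = 48942 MJ/h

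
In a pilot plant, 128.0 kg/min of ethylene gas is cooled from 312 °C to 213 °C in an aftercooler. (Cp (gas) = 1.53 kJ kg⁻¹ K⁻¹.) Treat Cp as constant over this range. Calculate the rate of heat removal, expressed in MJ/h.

Q = ṁ·Cp·ΔT = 128.0 × 1.53 × (213 − 312) = -19388 kJ/min
Converting: 19388 / 60 s = 323.14 kW
Cooling duty = 1163.3 MJ/h

Q_c = 1160 MJ/h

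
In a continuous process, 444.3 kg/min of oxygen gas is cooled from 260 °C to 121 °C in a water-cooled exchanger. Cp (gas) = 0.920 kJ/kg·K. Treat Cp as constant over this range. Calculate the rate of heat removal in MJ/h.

Q = ṁ·Cp·ΔT = 444.3 × 0.920 × (121 − 260) = -56817 kJ/min
Converting: 56817 / 60 s = 946.95 kW
Cooling duty = 3409 MJ/h

Q_c = 3410 MJ/h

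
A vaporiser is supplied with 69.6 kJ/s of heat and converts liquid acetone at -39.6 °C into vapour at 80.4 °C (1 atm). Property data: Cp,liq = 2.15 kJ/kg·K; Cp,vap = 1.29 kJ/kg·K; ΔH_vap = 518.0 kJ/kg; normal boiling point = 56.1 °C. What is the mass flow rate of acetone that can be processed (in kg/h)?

Δh = 2.15×(56.1−-39.6) + 518.0 + 1.29×(80.4−56.1) = 755.1 kJ/kg
Q = 69.6 kJ/s = 69.6 kJ/s = 250560 kJ/h
ṁ = Q/Δh = 250560 / 755.1 = 331.82 kg/h

ṁ = 332 kg/h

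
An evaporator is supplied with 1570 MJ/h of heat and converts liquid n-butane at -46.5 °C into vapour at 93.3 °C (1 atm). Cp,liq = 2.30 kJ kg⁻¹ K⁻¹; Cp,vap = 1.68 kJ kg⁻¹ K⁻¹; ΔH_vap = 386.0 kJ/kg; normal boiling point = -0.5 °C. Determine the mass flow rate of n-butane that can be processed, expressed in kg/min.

Δh = 2.30×(-0.5−-46.5) + 386.0 + 1.68×(93.3−-0.5) = 649.38 kJ/kg
Q = 1570 MJ/h = 436.11 kJ/s = 26167 kJ/min
ṁ = Q/Δh = 26167 / 649.38 = 40.295 kg/min

ṁ = 40.3 kg/min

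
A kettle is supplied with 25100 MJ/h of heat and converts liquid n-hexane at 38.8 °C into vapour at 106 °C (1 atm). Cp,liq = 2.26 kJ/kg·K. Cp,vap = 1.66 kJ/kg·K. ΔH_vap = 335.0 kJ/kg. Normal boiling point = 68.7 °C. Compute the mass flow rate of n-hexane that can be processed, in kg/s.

ṁ = 15.0 kg/s

Δh = 2.26×(68.7−38.8) + 335.0 + 1.66×(106−68.7) = 464.49 kJ/kg
Q = 25100 MJ/h = 6972.2 kJ/s = 6972.2 kJ/s
ṁ = Q/Δh = 6972.2 / 464.49 = 15.01 kg/s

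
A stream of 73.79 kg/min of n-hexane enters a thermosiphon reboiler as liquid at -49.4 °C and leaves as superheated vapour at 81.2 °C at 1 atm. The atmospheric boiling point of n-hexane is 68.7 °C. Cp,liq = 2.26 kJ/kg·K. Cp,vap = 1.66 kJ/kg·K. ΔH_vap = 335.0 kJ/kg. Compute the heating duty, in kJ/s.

Q = 766 kJ/s

liquid -49.4→68.7 °C: 266.91 kJ/kg
vaporisation at 68.7 °C: 335 kJ/kg
vapour 68.7→81.2 °C: 20.75 kJ/kg
Δh = 266.91 + 335 + 20.75 = 622.66 kJ/kg
Q = ṁ·Δh = 73.79 kg/min × 622.66 kJ/kg = 45946 kJ/min
|Q| = 765.76 kW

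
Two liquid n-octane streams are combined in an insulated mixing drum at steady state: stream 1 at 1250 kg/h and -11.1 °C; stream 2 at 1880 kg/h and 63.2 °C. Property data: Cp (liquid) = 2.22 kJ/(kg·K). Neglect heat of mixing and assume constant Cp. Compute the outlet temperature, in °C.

Adiabatic, steady state ⇒ Σ ṁᵢCp,ᵢ(T_out − Tᵢ) = 0
T_out = Σ ṁᵢCp,ᵢTᵢ / Σ ṁᵢCp,ᵢ
      = 232970 / 6948.6 = 33.527 °C

T_out = 33.5 °C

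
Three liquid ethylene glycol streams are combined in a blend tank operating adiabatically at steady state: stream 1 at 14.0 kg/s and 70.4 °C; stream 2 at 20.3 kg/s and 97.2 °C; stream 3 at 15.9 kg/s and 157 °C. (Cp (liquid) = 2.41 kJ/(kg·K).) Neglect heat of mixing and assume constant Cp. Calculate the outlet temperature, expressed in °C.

T_out = 109 °C

Energy balance with Q = 0: Σ ṁᵢCp,ᵢ(T_out − Tᵢ) = 0
Σ ṁᵢCp,ᵢTᵢ = 14.0×2.41×70.4 + 20.3×2.41×97.2 + 15.9×2.41×157 = 13147
Σ ṁᵢCp,ᵢ = 14.0×2.41 + 20.3×2.41 + 15.9×2.41 = 120.98
T_out = 13147 / 120.98 = 108.67 °C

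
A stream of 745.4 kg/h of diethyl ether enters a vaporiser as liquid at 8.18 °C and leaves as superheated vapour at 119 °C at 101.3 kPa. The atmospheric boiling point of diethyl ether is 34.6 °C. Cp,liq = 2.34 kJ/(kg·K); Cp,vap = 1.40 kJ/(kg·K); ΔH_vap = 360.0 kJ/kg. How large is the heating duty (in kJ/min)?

Q = 6710 kJ/min

liquid 8.18→34.6 °C: 61.823 kJ/kg
vaporisation at 34.6 °C: 360 kJ/kg
vapour 34.6→119 °C: 118.16 kJ/kg
Δh = 61.823 + 360 + 118.16 = 539.98 kJ/kg
Q = ṁ·Δh = 745.4 kg/h × 539.98 kJ/kg = 402500 kJ/h
|Q| = 111.81 kW = 6708.4 kJ/min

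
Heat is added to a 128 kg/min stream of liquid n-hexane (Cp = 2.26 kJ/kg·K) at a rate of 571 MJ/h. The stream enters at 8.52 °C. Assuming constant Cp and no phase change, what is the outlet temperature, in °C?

T_out = 41.4 °C

Q = 571 MJ/h = 9516.7 kJ/min
ΔT = Q/(ṁ·Cp) = 9516.7/(128×2.26) = 32.898 K
T_out = 8.52 + 32.898 = 41.418 °C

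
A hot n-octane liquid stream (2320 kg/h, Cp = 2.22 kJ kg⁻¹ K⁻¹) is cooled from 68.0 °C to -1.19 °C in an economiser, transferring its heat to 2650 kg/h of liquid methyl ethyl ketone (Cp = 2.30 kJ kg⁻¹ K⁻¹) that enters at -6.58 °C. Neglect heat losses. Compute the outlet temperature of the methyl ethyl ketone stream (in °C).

Heat released by hot stream: Q = 2320 × 2.22 × (68.0 − -1.19) = 356360 kJ/h
Energy balance on cold side (adiabatic exchanger): Q = ṁ_c·Cp_c·(T_c,out − T_c,in)
T_c,out = -6.58 + 356360/(2650 × 2.30) = 51.887 °C

T_c,out = 51.9 °C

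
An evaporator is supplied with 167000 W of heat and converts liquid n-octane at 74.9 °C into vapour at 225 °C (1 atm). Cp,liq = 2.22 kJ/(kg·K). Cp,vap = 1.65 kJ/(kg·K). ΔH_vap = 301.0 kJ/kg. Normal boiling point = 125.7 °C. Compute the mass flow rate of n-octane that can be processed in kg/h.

Δh = 2.22×(125.7−74.9) + 301.0 + 1.65×(225−125.7) = 577.62 kJ/kg
Q = 167000 W = 167 kJ/s = 601200 kJ/h
ṁ = Q/Δh = 601200 / 577.62 = 1040.8 kg/h

ṁ = 1040 kg/h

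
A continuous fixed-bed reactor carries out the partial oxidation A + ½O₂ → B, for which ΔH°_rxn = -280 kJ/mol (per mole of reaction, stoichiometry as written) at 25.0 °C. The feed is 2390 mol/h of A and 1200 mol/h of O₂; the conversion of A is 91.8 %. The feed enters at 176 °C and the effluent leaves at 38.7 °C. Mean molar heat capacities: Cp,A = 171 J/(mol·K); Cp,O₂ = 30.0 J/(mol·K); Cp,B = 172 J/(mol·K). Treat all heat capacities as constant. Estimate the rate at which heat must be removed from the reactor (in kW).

Extent of reaction ξ = 0.918 × 2390 = 2194 mol/h
Reaction term: ξ·ΔH°_rxn = 2194 × -280 = -614330 kJ/h
Sensible, feed 176→25 °C: -67148 kJ/h
Outlet flows (mol/h): A 195.98, O₂ 102.99, B 2194
Sensible, products 25→38.7 °C: 5671.4 kJ/h
Q = ΔH = -675800 kJ/h = -187.72 kW
Heat removed = 187.72 kW

Q_out = 188 kW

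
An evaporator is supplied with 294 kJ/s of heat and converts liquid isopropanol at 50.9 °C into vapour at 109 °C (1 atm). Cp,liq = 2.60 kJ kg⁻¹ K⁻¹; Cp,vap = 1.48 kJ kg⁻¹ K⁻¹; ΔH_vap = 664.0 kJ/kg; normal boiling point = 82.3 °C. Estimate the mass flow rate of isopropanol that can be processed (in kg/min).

ṁ = 22.5 kg/min

Δh = 2.60×(82.3−50.9) + 664.0 + 1.48×(109−82.3) = 785.16 kJ/kg
Q = 294 kJ/s = 294 kJ/s = 17640 kJ/min
ṁ = Q/Δh = 17640 / 785.16 = 22.467 kg/min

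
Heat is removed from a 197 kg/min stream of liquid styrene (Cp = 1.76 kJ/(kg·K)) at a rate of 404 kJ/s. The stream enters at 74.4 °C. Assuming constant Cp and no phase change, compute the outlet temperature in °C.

Q = 404 kJ/s = 24240 kJ/min
ΔT = Q/(ṁ·Cp) = 24240/(197×1.76) = 69.912 K
T_out = 74.4 − 69.912 = 4.4877 °C

T_out = 4.49 °C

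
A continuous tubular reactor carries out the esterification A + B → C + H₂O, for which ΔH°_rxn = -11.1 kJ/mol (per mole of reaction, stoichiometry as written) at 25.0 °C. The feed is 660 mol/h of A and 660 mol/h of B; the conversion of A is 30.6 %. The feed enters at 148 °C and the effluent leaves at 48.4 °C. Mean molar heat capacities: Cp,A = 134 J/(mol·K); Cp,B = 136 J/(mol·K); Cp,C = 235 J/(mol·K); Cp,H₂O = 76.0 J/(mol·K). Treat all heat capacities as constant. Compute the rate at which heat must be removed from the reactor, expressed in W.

Extent of reaction ξ = 0.306 × 660 = 201.96 mol/h
Reaction term: ξ·ΔH°_rxn = 201.96 × -11.1 = -2241.8 kJ/h
Sensible, feed 148→25 °C: -21919 kJ/h
Outlet flows (mol/h): A 458.04, B 458.04, C 201.96, H₂O 201.96
Sensible, products 25→48.4 °C: 4363.6 kJ/h
Q = ΔH = -19797 kJ/h = -5.4991 kW
Heat removed = 5499.1 W

Q_out = 5500 W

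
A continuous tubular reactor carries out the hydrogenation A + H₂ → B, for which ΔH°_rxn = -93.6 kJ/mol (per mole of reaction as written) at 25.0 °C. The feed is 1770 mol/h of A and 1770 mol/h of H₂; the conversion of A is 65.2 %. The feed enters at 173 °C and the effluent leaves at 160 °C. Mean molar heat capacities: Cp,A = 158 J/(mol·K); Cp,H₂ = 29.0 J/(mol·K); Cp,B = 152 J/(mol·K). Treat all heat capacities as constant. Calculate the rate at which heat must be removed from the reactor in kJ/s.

Q_out = 32.7 kJ/s

Extent of reaction ξ = 0.652 × 1770 = 1154 mol/h
Reaction term: ξ·ΔH°_rxn = 1154 × -93.6 = -108020 kJ/h
Sensible, feed 173→25 °C: -48987 kJ/h
Outlet flows (mol/h): A 615.96, H₂ 615.96, B 1154
Sensible, products 25→160 °C: 39231 kJ/h
Q = ΔH = -117770 kJ/h = -32.715 kW
Heat removed = 32.715 kJ/s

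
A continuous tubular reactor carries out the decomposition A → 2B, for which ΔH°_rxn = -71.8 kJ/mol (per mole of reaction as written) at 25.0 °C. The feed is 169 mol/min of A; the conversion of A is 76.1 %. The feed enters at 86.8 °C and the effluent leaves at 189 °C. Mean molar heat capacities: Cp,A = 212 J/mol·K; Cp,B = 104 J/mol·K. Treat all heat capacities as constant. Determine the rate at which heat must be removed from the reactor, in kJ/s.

Extent of reaction ξ = 0.761 × 169 = 128.61 mol/min
Reaction term: ξ·ΔH°_rxn = 128.61 × -71.8 = -9234.1 kJ/min
Sensible, feed 86.8→25 °C: -2214.2 kJ/min
Outlet flows (mol/min): A 40.391, B 257.22
Sensible, products 25→189 °C: 5791.4 kJ/min
Q = ΔH = -5656.9 kJ/min = -94.281 kW
Heat removed = 94.281 kJ/s

Q_out = 94.3 kJ/s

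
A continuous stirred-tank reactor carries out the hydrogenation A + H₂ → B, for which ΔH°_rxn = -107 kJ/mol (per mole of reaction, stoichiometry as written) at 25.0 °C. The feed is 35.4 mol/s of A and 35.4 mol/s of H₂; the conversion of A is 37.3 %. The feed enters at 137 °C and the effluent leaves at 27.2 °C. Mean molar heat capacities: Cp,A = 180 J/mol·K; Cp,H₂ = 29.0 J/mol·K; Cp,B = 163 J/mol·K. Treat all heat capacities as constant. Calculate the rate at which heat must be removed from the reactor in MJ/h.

Extent of reaction ξ = 0.373 × 35.4 = 13.204 mol/s
Reaction term: ξ·ΔH°_rxn = 13.204 × -107 = -1412.8 kJ/s
Sensible, feed 137→25 °C: -828.64 kJ/s
Outlet flows (mol/s): A 22.196, H₂ 22.196, B 13.204
Sensible, products 25→27.2 °C: 14.941 kJ/s
Q = ΔH = -2226.6 kJ/s = -2226.6 kW
Heat removed = 8015.6 MJ/h

Q_out = 8020 MJ/h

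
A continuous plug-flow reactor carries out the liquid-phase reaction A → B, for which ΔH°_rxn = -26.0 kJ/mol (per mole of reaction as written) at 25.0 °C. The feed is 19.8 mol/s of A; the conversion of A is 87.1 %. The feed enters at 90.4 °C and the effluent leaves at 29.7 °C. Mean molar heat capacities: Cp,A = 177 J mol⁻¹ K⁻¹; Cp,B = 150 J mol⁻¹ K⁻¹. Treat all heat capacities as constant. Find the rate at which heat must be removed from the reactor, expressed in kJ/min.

Q_out = 39800 kJ/min

Extent of reaction ξ = 0.871 × 19.8 = 17.246 mol/s
Reaction term: ξ·ΔH°_rxn = 17.246 × -26.0 = -448.39 kJ/s
Sensible, feed 90.4→25 °C: -229.2 kJ/s
Outlet flows (mol/s): A 2.5542, B 17.246
Sensible, products 25→29.7 °C: 14.283 kJ/s
Q = ΔH = -663.31 kJ/s = -663.31 kW
Heat removed = 39799 kJ/min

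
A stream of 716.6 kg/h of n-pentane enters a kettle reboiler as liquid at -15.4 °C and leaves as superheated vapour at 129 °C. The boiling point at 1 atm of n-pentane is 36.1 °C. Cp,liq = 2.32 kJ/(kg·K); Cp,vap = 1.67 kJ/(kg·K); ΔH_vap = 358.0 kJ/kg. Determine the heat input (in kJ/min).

liquid -15.4→36.1 °C: 119.48 kJ/kg
vaporisation at 36.1 °C: 358 kJ/kg
vapour 36.1→129 °C: 155.14 kJ/kg
Δh = 119.48 + 358 + 155.14 = 632.62 kJ/kg
Q = ṁ·Δh = 716.6 kg/h × 632.62 kJ/kg = 453340 kJ/h
|Q| = 125.93 kW = 7555.6 kJ/min

Q = 7560 kJ/min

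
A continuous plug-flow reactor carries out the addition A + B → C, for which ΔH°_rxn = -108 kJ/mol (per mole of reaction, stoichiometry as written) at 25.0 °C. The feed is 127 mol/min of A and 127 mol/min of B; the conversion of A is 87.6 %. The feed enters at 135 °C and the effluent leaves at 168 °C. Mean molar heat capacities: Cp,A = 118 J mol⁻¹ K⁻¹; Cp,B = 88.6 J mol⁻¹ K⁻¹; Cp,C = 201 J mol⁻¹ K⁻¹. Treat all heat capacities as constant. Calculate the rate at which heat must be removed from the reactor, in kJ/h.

Extent of reaction ξ = 0.876 × 127 = 111.25 mol/min
Reaction term: ξ·ΔH°_rxn = 111.25 × -108 = -12015 kJ/min
Sensible, feed 135→25 °C: -2886.2 kJ/min
Outlet flows (mol/min): A 15.748, B 15.748, C 111.25
Sensible, products 25→168 °C: 3663 kJ/min
Q = ΔH = -11238 kJ/min = -187.31 kW
Heat removed = 674310 kJ/h

Q_out = 674000 kJ/h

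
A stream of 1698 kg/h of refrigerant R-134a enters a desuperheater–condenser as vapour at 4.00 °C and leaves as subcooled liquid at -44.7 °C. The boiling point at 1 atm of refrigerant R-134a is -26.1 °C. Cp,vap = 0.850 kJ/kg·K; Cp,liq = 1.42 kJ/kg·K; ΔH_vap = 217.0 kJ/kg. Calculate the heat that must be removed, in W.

Q_c = 127000 W

vapour 4.00→-26.1 °C: -25.585 kJ/kg
condensation at -26.1 °C: -217 kJ/kg
liquid -26.1→-44.7 °C: -26.412 kJ/kg
Δh = -25.585 + -217 + -26.412 = -269 kJ/kg
Q = ṁ·Δh = 1698 kg/h × -269 kJ/kg = -456760 kJ/h
|Q| = 126.88 kW = 126880 W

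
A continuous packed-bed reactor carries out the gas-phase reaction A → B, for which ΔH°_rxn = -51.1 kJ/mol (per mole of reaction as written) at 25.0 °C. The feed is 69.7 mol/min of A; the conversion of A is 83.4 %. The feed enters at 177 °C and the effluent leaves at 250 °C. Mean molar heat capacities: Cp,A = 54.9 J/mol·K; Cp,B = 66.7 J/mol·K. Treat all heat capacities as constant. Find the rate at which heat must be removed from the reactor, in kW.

Q_out = 42.3 kW

Extent of reaction ξ = 0.834 × 69.7 = 58.13 mol/min
Reaction term: ξ·ΔH°_rxn = 58.13 × -51.1 = -2970.4 kJ/min
Sensible, feed 177→25 °C: -581.63 kJ/min
Outlet flows (mol/min): A 11.57, B 58.13
Sensible, products 25→250 °C: 1015.3 kJ/min
Q = ΔH = -2536.8 kJ/min = -42.279 kW
Heat removed = 42.279 kW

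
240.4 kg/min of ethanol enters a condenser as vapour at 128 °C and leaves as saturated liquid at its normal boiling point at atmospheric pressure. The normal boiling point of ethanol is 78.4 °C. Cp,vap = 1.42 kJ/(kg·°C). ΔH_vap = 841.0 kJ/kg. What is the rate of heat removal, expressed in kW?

vapour 128→78.4 °C: -70.432 kJ/kg
condensation at 78.4 °C: -841 kJ/kg
Δh = -70.432 + -841 = -911.43 kJ/kg
Q = ṁ·Δh = 240.4 kg/min × -911.43 kJ/kg = -219110 kJ/min
|Q| = 3651.8 kW

Q_c = 3650 kW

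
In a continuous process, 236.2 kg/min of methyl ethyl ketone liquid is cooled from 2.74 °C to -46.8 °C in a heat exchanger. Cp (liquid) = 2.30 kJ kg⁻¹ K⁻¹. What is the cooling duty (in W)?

Q_c = 449000 W

Q = ṁ·Cp·ΔT = 236.2 × 2.30 × (-46.8 − 2.74) = -26913 kJ/min
Converting: 26913 / 60 s = 448.55 kW
Cooling duty = 448550 W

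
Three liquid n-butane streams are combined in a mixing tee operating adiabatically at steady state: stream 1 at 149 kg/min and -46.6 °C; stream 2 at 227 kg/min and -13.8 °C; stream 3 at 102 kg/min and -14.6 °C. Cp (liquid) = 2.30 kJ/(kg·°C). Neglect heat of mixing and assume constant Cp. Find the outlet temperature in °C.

T_out = -24.2 °C

Adiabatic, steady state ⇒ Σ ṁᵢCp,ᵢ(T_out − Tᵢ) = 0
T_out = Σ ṁᵢCp,ᵢTᵢ / Σ ṁᵢCp,ᵢ
      = -26600 / 1099.4 = -24.195 °C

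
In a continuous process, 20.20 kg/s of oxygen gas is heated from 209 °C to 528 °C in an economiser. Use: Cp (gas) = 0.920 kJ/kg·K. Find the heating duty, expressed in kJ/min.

Q = ṁ·Cp·ΔT = 20.20 × 0.920 × (528 − 209) = 5928.3 kJ/s
Heating duty = 355700 kJ/min

Q = 356000 kJ/min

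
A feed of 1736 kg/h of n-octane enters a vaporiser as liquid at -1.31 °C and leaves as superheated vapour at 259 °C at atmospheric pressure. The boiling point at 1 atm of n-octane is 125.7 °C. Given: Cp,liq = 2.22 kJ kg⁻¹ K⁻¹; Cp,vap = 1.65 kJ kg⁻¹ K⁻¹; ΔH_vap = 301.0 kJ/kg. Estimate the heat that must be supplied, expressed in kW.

liquid -1.31→125.7 °C: 281.96 kJ/kg
vaporisation at 125.7 °C: 301 kJ/kg
vapour 125.7→259 °C: 219.94 kJ/kg
Δh = 281.96 + 301 + 219.94 = 802.91 kJ/kg
Q = ṁ·Δh = 1736 kg/h × 802.91 kJ/kg = 1.3938e+06 kJ/h
|Q| = 387.18 kW

Q = 387 kW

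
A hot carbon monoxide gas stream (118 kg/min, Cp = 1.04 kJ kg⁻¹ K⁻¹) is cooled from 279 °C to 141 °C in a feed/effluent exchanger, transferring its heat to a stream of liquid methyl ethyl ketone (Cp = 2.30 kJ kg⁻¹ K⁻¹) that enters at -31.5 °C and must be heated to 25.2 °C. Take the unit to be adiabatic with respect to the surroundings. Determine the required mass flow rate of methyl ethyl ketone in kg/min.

Heat released by hot stream: Q = 118 × 1.04 × (279 − 141) = 16935 kJ/min
Energy balance on cold side (adiabatic exchanger): Q = ṁ_c·Cp_c·(T_c,out − T_c,in)
ṁ_c = 16935 / [2.30 × (25.2 − -31.5)] = 129.86 kg/min

ṁ_c = 130 kg/min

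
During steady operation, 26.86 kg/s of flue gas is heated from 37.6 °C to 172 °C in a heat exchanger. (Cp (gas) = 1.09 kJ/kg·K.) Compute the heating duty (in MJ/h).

Q = ṁ·Cp·ΔT = 26.86 × 1.09 × (172 − 37.6) = 3934.9 kJ/s
Heating duty = 14166 MJ/h

Q = 14200 MJ/h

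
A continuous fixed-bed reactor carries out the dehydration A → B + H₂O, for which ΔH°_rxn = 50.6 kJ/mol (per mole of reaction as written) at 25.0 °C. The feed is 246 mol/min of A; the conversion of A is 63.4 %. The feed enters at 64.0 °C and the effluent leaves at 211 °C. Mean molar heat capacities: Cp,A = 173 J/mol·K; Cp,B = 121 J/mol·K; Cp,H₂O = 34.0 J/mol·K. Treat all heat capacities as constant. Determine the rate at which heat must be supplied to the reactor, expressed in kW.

Q_in = 227 kW

Extent of reaction ξ = 0.634 × 246 = 155.96 mol/min
Reaction term: ξ·ΔH°_rxn = 155.96 × 50.6 = 7891.8 kJ/min
Sensible, feed 64.0→25 °C: -1659.8 kJ/min
Outlet flows (mol/min): A 90.036, B 155.96, H₂O 155.96
Sensible, products 25→211 °C: 7393.6 kJ/min
Q = ΔH = 13626 kJ/min = 227.09 kW
Heat supplied = 227.09 kW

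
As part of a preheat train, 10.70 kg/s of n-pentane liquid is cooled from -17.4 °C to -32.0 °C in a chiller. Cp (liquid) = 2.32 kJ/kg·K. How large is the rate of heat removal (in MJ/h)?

Q_c = 1300 MJ/h

Q = ṁ·Cp·ΔT = 10.70 × 2.32 × (-32.0 − -17.4) = -362.43 kJ/s
Cooling duty = 1304.7 MJ/h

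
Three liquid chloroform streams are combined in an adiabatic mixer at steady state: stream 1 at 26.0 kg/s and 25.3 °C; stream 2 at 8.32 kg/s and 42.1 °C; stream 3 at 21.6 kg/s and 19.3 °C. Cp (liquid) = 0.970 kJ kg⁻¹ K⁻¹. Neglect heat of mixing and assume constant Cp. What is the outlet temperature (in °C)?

Energy balance with Q = 0: Σ ṁᵢCp,ᵢ(T_out − Tᵢ) = 0
Σ ṁᵢCp,ᵢTᵢ = 26.0×0.970×25.3 + 8.32×0.970×42.1 + 21.6×0.970×19.3 = 1382.2
Σ ṁᵢCp,ᵢ = 26.0×0.970 + 8.32×0.970 + 21.6×0.970 = 54.242
T_out = 1382.2 / 54.242 = 25.482 °C

T_out = 25.5 °C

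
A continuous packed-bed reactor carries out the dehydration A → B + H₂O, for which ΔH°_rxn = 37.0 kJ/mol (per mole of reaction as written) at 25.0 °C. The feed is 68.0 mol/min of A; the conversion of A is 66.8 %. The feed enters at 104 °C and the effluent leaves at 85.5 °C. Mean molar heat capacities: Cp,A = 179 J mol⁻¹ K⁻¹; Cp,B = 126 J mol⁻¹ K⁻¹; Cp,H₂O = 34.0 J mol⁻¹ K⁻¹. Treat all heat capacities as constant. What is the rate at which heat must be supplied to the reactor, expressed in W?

Extent of reaction ξ = 0.668 × 68.0 = 45.424 mol/min
Reaction term: ξ·ΔH°_rxn = 45.424 × 37.0 = 1680.7 kJ/min
Sensible, feed 104→25 °C: -961.59 kJ/min
Outlet flows (mol/min): A 22.576, B 45.424, H₂O 45.424
Sensible, products 25→85.5 °C: 684.19 kJ/min
Q = ΔH = 1403.3 kJ/min = 23.388 kW
Heat supplied = 23388 W

Q_in = 23400 W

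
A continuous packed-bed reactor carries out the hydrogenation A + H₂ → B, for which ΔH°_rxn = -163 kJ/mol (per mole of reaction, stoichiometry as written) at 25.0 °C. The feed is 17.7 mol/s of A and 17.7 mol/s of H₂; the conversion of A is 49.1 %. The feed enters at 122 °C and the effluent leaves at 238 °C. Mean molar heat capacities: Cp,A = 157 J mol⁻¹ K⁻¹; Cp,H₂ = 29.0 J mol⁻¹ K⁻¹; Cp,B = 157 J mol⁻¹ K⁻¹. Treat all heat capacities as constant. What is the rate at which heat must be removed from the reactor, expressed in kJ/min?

Extent of reaction ξ = 0.491 × 17.7 = 8.6907 mol/s
Reaction term: ξ·ΔH°_rxn = 8.6907 × -163 = -1416.6 kJ/s
Sensible, feed 122→25 °C: -319.34 kJ/s
Outlet flows (mol/s): A 9.0093, H₂ 9.0093, B 8.6907
Sensible, products 25→238 °C: 647.56 kJ/s
Q = ΔH = -1088.4 kJ/s = -1088.4 kW
Heat removed = 65302 kJ/min

Q_out = 65300 kJ/min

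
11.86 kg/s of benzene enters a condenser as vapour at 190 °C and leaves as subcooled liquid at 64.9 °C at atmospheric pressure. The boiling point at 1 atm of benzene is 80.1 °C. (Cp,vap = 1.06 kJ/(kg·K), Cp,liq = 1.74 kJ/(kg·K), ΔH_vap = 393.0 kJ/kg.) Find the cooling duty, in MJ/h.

Q_c = 22900 MJ/h

vapour 190→80.1 °C: -116.49 kJ/kg
condensation at 80.1 °C: -393 kJ/kg
liquid 80.1→64.9 °C: -26.448 kJ/kg
Δh = -116.49 + -393 + -26.448 = -535.94 kJ/kg
Q = ṁ·Δh = 11.86 kg/s × -535.94 kJ/kg = -6356.3 kJ/s
|Q| = 6356.3 kW = 22883 MJ/h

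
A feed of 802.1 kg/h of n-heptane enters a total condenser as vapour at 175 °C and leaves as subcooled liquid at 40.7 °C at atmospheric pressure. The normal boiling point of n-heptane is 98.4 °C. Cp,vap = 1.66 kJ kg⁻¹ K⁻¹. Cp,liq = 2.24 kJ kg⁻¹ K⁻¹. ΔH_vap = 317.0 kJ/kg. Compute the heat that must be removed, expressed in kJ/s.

vapour 175→98.4 °C: -127.16 kJ/kg
condensation at 98.4 °C: -317 kJ/kg
liquid 98.4→40.7 °C: -129.25 kJ/kg
Δh = -127.16 + -317 + -129.25 = -573.4 kJ/kg
Q = ṁ·Δh = 802.1 kg/h × -573.4 kJ/kg = -459930 kJ/h
|Q| = 127.76 kW

Q_c = 128 kJ/s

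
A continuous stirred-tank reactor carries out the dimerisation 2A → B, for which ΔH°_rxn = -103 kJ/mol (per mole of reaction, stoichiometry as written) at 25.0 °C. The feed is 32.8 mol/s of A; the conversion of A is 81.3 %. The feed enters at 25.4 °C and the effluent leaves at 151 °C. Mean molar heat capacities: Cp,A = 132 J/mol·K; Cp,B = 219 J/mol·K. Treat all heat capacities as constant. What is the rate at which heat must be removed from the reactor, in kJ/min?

Extent of reaction ξ = 0.813 × 32.8 / 2 = 13.333 mol/s
Reaction term: ξ·ΔH°_rxn = 13.333 × -103 = -1373.3 kJ/s
Sensible, feed 25.4→25 °C: -1.7318 kJ/s
Outlet flows (mol/s): A 6.1336, B 13.333
Sensible, products 25→151 °C: 469.93 kJ/s
Q = ΔH = -905.12 kJ/s = -905.12 kW
Heat removed = 54307 kJ/min

Q_out = 54300 kJ/min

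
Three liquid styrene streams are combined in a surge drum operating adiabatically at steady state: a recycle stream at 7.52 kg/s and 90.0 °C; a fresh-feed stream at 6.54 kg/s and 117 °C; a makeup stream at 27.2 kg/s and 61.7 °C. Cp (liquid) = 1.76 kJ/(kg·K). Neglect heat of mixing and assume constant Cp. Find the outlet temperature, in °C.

T_out = 75.6 °C

Energy balance with Q = 0: Σ ṁᵢCp,ᵢ(T_out − Tᵢ) = 0
T_out = Σ ṁᵢCp,ᵢTᵢ / Σ ṁᵢCp,ᵢ
      = 5491.6 / 72.618 = 75.623 °C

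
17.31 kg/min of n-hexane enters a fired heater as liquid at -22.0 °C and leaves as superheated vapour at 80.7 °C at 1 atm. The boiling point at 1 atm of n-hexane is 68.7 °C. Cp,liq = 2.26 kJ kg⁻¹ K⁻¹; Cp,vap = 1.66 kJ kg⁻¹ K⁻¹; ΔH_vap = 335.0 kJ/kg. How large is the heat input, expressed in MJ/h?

Q = 582 MJ/h

liquid -22.0→68.7 °C: 204.98 kJ/kg
vaporisation at 68.7 °C: 335 kJ/kg
vapour 68.7→80.7 °C: 19.92 kJ/kg
Δh = 204.98 + 335 + 19.92 = 559.9 kJ/kg
Q = ṁ·Δh = 17.31 kg/min × 559.9 kJ/kg = 9691.9 kJ/min
|Q| = 161.53 kW = 581.51 MJ/h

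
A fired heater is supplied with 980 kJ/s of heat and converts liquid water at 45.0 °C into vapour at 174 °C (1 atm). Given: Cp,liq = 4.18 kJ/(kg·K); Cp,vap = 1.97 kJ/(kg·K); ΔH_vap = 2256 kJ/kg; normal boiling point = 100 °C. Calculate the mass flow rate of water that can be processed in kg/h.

ṁ = 1340 kg/h

Δh = 4.18×(100−45.0) + 2256 + 1.97×(174−100) = 2631.7 kJ/kg
Q = 980 kJ/s = 980 kJ/s = 3.528e+06 kJ/h
ṁ = Q/Δh = 3.528e+06 / 2631.7 = 1340.6 kg/h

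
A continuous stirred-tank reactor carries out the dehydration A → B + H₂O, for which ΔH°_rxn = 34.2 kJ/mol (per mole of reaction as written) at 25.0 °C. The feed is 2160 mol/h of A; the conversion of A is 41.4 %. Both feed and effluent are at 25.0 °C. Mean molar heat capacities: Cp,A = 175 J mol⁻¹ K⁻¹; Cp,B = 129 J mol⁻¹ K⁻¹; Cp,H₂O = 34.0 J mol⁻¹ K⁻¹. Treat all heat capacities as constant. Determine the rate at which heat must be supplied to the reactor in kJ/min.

Extent of reaction ξ = 0.414 × 2160 = 894.24 mol/h
Reaction term: ξ·ΔH°_rxn = 894.24 × 34.2 = 30583 kJ/h
Q = ΔH = 30583 kJ/h = 8.4953 kW
Heat supplied = 509.72 kJ/min

Q_in = 510 kJ/min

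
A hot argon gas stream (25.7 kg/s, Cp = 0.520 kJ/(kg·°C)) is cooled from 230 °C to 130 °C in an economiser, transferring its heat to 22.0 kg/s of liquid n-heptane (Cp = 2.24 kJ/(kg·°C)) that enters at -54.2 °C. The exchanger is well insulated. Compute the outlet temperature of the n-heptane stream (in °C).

Heat released by hot stream: Q = 25.7 × 0.520 × (230 − 130) = 1336.4 kJ/s
Energy balance on cold side (adiabatic exchanger): Q = ṁ_c·Cp_c·(T_c,out − T_c,in)
T_c,out = -54.2 + 1336.4/(22.0 × 2.24) = -27.081 °C

T_c,out = -27.1 °C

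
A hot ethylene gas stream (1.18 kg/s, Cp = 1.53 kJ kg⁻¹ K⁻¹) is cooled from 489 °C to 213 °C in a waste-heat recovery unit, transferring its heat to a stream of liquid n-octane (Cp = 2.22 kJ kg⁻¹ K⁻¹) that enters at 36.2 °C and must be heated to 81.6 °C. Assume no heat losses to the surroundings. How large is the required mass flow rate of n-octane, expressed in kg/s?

Heat released by hot stream: Q = 1.18 × 1.53 × (489 − 213) = 498.29 kJ/s
Energy balance on cold side (adiabatic exchanger): Q = ṁ_c·Cp_c·(T_c,out − T_c,in)
ṁ_c = 498.29 / [2.22 × (81.6 − 36.2)] = 4.9439 kg/s

ṁ_c = 4.94 kg/s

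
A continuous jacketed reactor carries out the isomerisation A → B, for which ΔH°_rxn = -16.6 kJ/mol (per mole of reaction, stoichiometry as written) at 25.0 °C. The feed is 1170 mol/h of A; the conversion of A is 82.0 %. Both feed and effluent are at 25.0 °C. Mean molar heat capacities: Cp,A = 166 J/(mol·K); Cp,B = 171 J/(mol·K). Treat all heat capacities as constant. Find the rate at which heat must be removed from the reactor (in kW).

Extent of reaction ξ = 0.820 × 1170 = 959.4 mol/h
Reaction term: ξ·ΔH°_rxn = 959.4 × -16.6 = -15926 kJ/h
Q = ΔH = -15926 kJ/h = -4.4239 kW
Heat removed = 4.4239 kW

Q_out = 4.42 kW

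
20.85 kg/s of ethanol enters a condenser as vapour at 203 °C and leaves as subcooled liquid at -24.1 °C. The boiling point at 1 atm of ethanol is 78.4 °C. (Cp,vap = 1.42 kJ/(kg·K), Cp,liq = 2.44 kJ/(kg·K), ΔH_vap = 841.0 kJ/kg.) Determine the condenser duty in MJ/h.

vapour 203→78.4 °C: -176.93 kJ/kg
condensation at 78.4 °C: -841 kJ/kg
liquid 78.4→-24.1 °C: -250.1 kJ/kg
Δh = -176.93 + -841 + -250.1 = -1268 kJ/kg
Q = ṁ·Δh = 20.85 kg/s × -1268 kJ/kg = -26438 kJ/s
|Q| = 26438 kW = 95178 MJ/h

Q_c = 95200 MJ/h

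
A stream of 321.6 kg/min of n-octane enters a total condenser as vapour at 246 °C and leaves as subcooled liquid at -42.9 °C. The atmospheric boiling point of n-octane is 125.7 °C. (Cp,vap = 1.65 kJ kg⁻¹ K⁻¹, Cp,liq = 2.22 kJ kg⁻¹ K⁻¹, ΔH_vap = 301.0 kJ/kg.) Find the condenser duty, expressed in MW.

vapour 246→125.7 °C: -198.49 kJ/kg
condensation at 125.7 °C: -301 kJ/kg
liquid 125.7→-42.9 °C: -374.29 kJ/kg
Δh = -198.49 + -301 + -374.29 = -873.79 kJ/kg
Q = ṁ·Δh = 321.6 kg/min × -873.79 kJ/kg = -281010 kJ/min
|Q| = 4683.5 kW = 4.6835 MW

Q_c = 4.68 MW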